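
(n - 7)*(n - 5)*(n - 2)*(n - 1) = n^4 - 15*n^3 + 73*n^2 - 129*n + 70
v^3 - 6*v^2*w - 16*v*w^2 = v*(v - 8*w)*(v + 2*w)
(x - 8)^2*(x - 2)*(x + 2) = x^4 - 16*x^3 + 60*x^2 + 64*x - 256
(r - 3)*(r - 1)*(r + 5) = r^3 + r^2 - 17*r + 15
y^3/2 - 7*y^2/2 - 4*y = y*(y/2 + 1/2)*(y - 8)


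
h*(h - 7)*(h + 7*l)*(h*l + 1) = h^4*l + 7*h^3*l^2 - 7*h^3*l + h^3 - 49*h^2*l^2 + 7*h^2*l - 7*h^2 - 49*h*l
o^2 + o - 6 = (o - 2)*(o + 3)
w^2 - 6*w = w*(w - 6)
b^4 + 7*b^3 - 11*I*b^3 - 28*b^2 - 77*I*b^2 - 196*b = b*(b + 7)*(b - 7*I)*(b - 4*I)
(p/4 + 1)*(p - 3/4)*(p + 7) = p^3/4 + 41*p^2/16 + 79*p/16 - 21/4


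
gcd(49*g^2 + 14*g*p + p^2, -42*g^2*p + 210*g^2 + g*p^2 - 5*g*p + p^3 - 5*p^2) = 7*g + p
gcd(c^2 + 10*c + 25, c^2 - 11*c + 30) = 1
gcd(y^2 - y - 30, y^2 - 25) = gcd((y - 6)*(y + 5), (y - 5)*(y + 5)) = y + 5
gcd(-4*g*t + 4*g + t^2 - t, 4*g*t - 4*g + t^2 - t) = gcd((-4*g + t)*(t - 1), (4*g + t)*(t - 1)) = t - 1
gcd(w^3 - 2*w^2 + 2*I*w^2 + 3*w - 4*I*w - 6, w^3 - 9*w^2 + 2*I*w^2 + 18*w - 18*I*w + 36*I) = 1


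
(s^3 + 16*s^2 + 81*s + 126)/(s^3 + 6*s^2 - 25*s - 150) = (s^2 + 10*s + 21)/(s^2 - 25)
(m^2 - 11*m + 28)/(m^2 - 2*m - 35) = (m - 4)/(m + 5)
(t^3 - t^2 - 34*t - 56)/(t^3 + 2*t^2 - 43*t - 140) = (t + 2)/(t + 5)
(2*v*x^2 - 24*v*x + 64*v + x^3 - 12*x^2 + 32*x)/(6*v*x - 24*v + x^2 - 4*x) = (2*v*x - 16*v + x^2 - 8*x)/(6*v + x)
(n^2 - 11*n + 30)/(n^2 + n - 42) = (n - 5)/(n + 7)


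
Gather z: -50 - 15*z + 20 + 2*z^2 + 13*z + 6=2*z^2 - 2*z - 24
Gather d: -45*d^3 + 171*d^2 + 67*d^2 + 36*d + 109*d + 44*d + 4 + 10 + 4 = -45*d^3 + 238*d^2 + 189*d + 18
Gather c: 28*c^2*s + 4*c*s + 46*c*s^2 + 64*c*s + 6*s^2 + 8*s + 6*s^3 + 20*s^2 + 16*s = 28*c^2*s + c*(46*s^2 + 68*s) + 6*s^3 + 26*s^2 + 24*s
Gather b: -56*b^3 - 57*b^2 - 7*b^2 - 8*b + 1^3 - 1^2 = -56*b^3 - 64*b^2 - 8*b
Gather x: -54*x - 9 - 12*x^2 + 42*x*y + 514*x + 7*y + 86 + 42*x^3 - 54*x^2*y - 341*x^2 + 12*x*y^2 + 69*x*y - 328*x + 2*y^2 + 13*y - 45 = 42*x^3 + x^2*(-54*y - 353) + x*(12*y^2 + 111*y + 132) + 2*y^2 + 20*y + 32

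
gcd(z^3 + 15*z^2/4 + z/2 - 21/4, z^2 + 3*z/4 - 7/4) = z^2 + 3*z/4 - 7/4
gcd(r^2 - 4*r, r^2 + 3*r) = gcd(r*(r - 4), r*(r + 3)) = r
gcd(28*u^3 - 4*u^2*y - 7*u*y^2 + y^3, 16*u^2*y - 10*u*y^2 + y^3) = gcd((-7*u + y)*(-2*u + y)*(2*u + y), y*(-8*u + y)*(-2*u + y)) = -2*u + y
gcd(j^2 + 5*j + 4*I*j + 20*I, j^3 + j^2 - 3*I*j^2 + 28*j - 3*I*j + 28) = j + 4*I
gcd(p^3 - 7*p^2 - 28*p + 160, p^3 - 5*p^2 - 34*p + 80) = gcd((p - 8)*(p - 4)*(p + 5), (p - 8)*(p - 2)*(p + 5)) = p^2 - 3*p - 40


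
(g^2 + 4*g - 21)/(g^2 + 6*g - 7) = (g - 3)/(g - 1)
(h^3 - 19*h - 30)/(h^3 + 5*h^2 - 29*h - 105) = (h + 2)/(h + 7)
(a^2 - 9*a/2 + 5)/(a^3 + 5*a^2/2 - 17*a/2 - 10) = (a - 2)/(a^2 + 5*a + 4)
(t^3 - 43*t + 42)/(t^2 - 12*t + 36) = (t^2 + 6*t - 7)/(t - 6)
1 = 1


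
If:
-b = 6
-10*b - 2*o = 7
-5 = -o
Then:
No Solution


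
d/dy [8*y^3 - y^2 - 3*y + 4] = 24*y^2 - 2*y - 3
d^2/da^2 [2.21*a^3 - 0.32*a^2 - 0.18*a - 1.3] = 13.26*a - 0.64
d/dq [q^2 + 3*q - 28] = 2*q + 3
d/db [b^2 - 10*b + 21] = 2*b - 10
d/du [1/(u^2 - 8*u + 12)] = 2*(4 - u)/(u^2 - 8*u + 12)^2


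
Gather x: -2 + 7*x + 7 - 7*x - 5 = 0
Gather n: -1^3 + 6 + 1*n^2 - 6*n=n^2 - 6*n + 5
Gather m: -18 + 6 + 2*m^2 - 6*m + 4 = 2*m^2 - 6*m - 8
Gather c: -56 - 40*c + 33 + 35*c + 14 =-5*c - 9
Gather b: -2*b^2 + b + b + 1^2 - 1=-2*b^2 + 2*b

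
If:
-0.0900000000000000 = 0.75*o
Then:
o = -0.12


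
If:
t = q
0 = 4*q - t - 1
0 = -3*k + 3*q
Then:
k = 1/3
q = 1/3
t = 1/3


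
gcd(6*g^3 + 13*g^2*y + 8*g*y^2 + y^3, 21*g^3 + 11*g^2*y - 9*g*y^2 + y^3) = g + y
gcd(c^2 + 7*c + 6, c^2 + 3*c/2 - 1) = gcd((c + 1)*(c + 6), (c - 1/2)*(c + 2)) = 1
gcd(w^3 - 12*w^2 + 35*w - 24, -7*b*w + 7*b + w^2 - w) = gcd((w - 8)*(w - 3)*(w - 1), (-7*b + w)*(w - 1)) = w - 1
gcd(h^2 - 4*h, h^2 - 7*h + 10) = 1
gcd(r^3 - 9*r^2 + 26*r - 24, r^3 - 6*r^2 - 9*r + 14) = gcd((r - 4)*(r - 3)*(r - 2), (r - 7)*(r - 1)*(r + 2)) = 1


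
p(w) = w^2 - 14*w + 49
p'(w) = 2*w - 14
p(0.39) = 43.69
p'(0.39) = -13.22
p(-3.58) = 111.94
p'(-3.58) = -21.16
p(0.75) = 39.06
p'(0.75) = -12.50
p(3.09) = 15.29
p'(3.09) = -7.82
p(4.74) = 5.11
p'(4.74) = -4.52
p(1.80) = 27.04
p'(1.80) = -10.40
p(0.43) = 43.16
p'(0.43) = -13.14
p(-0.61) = 57.91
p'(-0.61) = -15.22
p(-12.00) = 361.00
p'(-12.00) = -38.00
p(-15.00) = 484.00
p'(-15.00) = -44.00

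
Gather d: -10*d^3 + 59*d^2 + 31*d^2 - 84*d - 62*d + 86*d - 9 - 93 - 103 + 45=-10*d^3 + 90*d^2 - 60*d - 160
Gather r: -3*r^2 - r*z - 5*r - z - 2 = -3*r^2 + r*(-z - 5) - z - 2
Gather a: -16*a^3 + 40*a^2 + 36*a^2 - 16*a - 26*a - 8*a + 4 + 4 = -16*a^3 + 76*a^2 - 50*a + 8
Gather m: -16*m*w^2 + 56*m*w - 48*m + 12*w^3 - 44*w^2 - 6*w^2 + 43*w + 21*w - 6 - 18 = m*(-16*w^2 + 56*w - 48) + 12*w^3 - 50*w^2 + 64*w - 24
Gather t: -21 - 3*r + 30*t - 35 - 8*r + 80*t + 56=-11*r + 110*t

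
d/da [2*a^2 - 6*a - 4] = 4*a - 6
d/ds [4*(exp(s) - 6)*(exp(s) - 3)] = (8*exp(s) - 36)*exp(s)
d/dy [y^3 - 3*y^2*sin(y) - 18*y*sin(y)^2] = -3*y^2*cos(y) + 3*y^2 - 6*y*sin(y) - 18*y*sin(2*y) - 18*sin(y)^2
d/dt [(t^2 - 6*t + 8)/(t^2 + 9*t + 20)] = 3*(5*t^2 + 8*t - 64)/(t^4 + 18*t^3 + 121*t^2 + 360*t + 400)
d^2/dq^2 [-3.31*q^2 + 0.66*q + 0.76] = -6.62000000000000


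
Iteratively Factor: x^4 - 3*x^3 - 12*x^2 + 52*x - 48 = (x - 3)*(x^3 - 12*x + 16) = (x - 3)*(x - 2)*(x^2 + 2*x - 8) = (x - 3)*(x - 2)*(x + 4)*(x - 2)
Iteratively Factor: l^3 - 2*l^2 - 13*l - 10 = (l + 1)*(l^2 - 3*l - 10) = (l - 5)*(l + 1)*(l + 2)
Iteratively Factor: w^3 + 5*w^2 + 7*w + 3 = (w + 3)*(w^2 + 2*w + 1) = (w + 1)*(w + 3)*(w + 1)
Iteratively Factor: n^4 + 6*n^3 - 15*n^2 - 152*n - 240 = (n - 5)*(n^3 + 11*n^2 + 40*n + 48) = (n - 5)*(n + 4)*(n^2 + 7*n + 12) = (n - 5)*(n + 4)^2*(n + 3)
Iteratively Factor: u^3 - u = (u + 1)*(u^2 - u) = u*(u + 1)*(u - 1)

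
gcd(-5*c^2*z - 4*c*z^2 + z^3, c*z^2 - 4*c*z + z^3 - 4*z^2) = c*z + z^2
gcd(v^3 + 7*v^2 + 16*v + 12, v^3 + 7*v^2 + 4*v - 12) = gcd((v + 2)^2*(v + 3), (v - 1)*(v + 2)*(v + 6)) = v + 2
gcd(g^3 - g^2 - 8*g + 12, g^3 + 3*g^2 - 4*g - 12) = g^2 + g - 6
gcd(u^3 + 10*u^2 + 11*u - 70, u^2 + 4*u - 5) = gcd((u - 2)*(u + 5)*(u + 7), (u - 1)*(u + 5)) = u + 5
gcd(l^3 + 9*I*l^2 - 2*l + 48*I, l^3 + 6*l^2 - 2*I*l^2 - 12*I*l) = l - 2*I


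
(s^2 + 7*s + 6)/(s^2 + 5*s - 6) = (s + 1)/(s - 1)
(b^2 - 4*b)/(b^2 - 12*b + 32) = b/(b - 8)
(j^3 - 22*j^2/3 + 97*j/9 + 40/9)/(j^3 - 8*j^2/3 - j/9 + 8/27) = 3*(j - 5)/(3*j - 1)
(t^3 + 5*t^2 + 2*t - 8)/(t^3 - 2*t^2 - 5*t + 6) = (t + 4)/(t - 3)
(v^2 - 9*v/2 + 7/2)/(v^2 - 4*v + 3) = (v - 7/2)/(v - 3)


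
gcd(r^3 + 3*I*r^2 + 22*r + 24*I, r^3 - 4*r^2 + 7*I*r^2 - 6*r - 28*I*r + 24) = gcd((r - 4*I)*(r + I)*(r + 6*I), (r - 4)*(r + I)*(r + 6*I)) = r^2 + 7*I*r - 6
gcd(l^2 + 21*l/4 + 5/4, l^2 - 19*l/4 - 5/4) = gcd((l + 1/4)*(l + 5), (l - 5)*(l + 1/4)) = l + 1/4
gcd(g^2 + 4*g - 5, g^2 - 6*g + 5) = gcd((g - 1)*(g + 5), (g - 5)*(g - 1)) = g - 1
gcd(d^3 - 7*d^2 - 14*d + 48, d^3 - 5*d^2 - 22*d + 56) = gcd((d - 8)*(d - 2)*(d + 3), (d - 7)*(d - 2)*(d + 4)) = d - 2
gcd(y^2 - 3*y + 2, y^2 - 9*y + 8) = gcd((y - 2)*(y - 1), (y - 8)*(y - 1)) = y - 1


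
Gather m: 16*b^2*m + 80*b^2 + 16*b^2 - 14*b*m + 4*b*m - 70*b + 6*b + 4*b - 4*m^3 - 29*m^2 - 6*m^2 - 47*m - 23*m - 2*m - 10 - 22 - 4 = 96*b^2 - 60*b - 4*m^3 - 35*m^2 + m*(16*b^2 - 10*b - 72) - 36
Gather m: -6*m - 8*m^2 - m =-8*m^2 - 7*m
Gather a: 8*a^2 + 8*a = 8*a^2 + 8*a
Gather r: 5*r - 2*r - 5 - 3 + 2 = 3*r - 6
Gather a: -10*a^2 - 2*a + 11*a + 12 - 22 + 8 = -10*a^2 + 9*a - 2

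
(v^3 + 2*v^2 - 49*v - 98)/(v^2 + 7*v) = v - 5 - 14/v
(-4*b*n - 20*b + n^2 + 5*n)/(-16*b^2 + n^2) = (n + 5)/(4*b + n)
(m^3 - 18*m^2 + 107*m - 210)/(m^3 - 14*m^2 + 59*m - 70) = (m - 6)/(m - 2)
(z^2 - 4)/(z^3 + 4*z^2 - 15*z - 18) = (z^2 - 4)/(z^3 + 4*z^2 - 15*z - 18)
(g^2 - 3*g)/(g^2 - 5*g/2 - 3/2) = 2*g/(2*g + 1)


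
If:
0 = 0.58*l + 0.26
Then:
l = -0.45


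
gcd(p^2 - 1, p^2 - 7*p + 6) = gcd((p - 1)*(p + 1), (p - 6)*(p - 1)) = p - 1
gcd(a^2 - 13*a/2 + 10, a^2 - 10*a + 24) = a - 4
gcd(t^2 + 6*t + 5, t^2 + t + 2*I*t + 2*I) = t + 1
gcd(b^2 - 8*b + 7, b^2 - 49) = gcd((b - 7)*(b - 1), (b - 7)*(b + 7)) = b - 7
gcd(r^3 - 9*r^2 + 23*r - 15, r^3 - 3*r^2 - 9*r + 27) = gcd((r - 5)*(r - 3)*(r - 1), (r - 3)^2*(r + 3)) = r - 3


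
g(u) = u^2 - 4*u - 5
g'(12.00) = 20.00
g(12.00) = 91.00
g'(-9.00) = -22.00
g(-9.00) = 112.00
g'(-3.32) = -10.64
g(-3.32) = 19.30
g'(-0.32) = -4.64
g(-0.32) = -3.62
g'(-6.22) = -16.44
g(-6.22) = 58.57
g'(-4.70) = -13.40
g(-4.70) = 35.89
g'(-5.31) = -14.62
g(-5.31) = 44.44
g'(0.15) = -3.70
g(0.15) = -5.58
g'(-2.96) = -9.92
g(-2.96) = 15.60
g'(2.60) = 1.20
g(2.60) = -8.64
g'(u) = 2*u - 4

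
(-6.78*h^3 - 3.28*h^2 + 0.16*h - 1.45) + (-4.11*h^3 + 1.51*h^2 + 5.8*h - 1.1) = -10.89*h^3 - 1.77*h^2 + 5.96*h - 2.55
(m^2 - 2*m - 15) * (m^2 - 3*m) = m^4 - 5*m^3 - 9*m^2 + 45*m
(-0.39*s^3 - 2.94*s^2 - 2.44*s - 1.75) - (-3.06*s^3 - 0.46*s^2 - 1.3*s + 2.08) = 2.67*s^3 - 2.48*s^2 - 1.14*s - 3.83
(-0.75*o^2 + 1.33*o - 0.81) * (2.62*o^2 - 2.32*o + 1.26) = -1.965*o^4 + 5.2246*o^3 - 6.1528*o^2 + 3.555*o - 1.0206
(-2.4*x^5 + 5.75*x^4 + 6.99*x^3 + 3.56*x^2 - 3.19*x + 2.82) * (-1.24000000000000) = 2.976*x^5 - 7.13*x^4 - 8.6676*x^3 - 4.4144*x^2 + 3.9556*x - 3.4968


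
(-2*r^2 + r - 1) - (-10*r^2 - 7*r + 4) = 8*r^2 + 8*r - 5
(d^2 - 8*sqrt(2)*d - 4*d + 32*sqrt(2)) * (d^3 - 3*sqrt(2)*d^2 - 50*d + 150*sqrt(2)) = d^5 - 11*sqrt(2)*d^4 - 4*d^4 - 2*d^3 + 44*sqrt(2)*d^3 + 8*d^2 + 550*sqrt(2)*d^2 - 2200*sqrt(2)*d - 2400*d + 9600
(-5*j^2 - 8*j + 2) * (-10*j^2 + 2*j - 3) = 50*j^4 + 70*j^3 - 21*j^2 + 28*j - 6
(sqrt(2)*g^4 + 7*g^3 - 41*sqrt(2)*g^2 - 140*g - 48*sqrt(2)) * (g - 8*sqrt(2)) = sqrt(2)*g^5 - 9*g^4 - 97*sqrt(2)*g^3 + 516*g^2 + 1072*sqrt(2)*g + 768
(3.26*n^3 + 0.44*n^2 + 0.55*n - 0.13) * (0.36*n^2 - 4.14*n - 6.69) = 1.1736*n^5 - 13.338*n^4 - 23.433*n^3 - 5.2674*n^2 - 3.1413*n + 0.8697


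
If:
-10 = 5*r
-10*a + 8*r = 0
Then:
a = -8/5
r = -2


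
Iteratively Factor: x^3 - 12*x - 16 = (x + 2)*(x^2 - 2*x - 8) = (x - 4)*(x + 2)*(x + 2)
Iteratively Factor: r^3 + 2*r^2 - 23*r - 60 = (r + 3)*(r^2 - r - 20) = (r - 5)*(r + 3)*(r + 4)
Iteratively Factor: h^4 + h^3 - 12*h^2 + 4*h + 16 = (h + 1)*(h^3 - 12*h + 16) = (h - 2)*(h + 1)*(h^2 + 2*h - 8) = (h - 2)^2*(h + 1)*(h + 4)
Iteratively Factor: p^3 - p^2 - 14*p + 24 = (p + 4)*(p^2 - 5*p + 6) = (p - 3)*(p + 4)*(p - 2)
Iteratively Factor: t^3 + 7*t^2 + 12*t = (t)*(t^2 + 7*t + 12) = t*(t + 4)*(t + 3)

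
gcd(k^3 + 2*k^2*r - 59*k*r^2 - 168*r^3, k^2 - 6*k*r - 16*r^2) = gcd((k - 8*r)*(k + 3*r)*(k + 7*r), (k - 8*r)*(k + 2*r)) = -k + 8*r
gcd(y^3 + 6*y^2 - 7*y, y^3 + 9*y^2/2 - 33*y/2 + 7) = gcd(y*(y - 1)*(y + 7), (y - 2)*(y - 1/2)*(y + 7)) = y + 7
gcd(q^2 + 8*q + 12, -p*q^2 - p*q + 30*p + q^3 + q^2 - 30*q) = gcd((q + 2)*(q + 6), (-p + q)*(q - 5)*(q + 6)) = q + 6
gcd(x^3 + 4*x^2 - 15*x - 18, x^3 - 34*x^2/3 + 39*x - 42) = x - 3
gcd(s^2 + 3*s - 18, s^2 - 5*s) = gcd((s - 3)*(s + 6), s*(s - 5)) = 1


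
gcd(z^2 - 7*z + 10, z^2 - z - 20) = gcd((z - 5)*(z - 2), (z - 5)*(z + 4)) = z - 5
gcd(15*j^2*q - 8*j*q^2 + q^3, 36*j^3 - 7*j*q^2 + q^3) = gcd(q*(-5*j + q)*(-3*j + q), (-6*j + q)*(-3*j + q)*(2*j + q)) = -3*j + q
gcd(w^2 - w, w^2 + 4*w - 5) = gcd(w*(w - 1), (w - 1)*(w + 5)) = w - 1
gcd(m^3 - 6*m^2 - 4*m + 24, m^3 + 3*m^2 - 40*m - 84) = m^2 - 4*m - 12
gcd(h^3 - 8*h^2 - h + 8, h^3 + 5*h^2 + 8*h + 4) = h + 1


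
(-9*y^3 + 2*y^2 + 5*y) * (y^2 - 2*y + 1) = -9*y^5 + 20*y^4 - 8*y^3 - 8*y^2 + 5*y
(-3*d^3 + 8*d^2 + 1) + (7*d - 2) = -3*d^3 + 8*d^2 + 7*d - 1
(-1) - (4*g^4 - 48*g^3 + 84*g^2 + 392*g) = -4*g^4 + 48*g^3 - 84*g^2 - 392*g - 1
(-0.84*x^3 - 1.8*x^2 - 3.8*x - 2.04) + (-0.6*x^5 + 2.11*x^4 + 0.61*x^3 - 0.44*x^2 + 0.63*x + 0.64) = -0.6*x^5 + 2.11*x^4 - 0.23*x^3 - 2.24*x^2 - 3.17*x - 1.4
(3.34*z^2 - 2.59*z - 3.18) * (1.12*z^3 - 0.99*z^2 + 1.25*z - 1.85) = 3.7408*z^5 - 6.2074*z^4 + 3.1775*z^3 - 6.2683*z^2 + 0.8165*z + 5.883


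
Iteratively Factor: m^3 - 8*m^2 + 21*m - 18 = (m - 3)*(m^2 - 5*m + 6) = (m - 3)*(m - 2)*(m - 3)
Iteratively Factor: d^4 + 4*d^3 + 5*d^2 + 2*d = (d)*(d^3 + 4*d^2 + 5*d + 2) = d*(d + 1)*(d^2 + 3*d + 2) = d*(d + 1)^2*(d + 2)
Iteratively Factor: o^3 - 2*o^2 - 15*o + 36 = (o - 3)*(o^2 + o - 12) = (o - 3)*(o + 4)*(o - 3)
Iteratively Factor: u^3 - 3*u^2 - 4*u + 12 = (u + 2)*(u^2 - 5*u + 6) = (u - 3)*(u + 2)*(u - 2)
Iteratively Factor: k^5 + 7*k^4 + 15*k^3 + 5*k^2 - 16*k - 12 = (k - 1)*(k^4 + 8*k^3 + 23*k^2 + 28*k + 12) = (k - 1)*(k + 2)*(k^3 + 6*k^2 + 11*k + 6) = (k - 1)*(k + 2)*(k + 3)*(k^2 + 3*k + 2) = (k - 1)*(k + 2)^2*(k + 3)*(k + 1)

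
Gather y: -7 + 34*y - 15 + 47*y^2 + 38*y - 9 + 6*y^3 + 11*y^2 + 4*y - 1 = 6*y^3 + 58*y^2 + 76*y - 32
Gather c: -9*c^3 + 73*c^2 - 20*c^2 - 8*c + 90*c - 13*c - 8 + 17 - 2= -9*c^3 + 53*c^2 + 69*c + 7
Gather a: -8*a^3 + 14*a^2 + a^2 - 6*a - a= -8*a^3 + 15*a^2 - 7*a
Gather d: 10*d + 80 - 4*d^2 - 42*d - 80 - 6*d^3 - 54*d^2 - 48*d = -6*d^3 - 58*d^2 - 80*d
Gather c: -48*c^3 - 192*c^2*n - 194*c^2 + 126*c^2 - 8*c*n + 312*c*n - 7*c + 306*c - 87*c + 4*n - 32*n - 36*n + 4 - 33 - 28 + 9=-48*c^3 + c^2*(-192*n - 68) + c*(304*n + 212) - 64*n - 48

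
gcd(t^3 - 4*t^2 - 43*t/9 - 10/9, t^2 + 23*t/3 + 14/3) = t + 2/3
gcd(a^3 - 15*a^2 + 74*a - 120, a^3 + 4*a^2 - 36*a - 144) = a - 6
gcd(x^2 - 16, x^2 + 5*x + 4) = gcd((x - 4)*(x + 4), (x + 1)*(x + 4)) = x + 4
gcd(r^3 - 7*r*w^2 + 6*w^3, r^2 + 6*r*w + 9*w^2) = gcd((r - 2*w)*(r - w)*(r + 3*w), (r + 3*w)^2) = r + 3*w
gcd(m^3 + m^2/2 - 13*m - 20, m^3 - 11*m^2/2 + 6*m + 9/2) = 1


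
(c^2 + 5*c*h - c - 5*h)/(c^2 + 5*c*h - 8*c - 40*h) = (c - 1)/(c - 8)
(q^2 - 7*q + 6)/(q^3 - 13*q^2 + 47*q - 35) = (q - 6)/(q^2 - 12*q + 35)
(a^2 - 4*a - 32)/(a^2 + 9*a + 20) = (a - 8)/(a + 5)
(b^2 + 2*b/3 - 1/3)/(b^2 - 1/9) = 3*(b + 1)/(3*b + 1)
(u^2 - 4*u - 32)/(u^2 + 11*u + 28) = (u - 8)/(u + 7)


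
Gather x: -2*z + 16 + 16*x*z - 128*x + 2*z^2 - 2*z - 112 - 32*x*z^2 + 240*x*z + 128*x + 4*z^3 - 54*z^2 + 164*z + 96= x*(-32*z^2 + 256*z) + 4*z^3 - 52*z^2 + 160*z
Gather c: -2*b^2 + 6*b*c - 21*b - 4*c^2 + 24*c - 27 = -2*b^2 - 21*b - 4*c^2 + c*(6*b + 24) - 27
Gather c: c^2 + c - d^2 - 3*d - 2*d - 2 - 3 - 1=c^2 + c - d^2 - 5*d - 6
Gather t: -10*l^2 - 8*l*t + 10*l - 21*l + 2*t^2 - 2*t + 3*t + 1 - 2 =-10*l^2 - 11*l + 2*t^2 + t*(1 - 8*l) - 1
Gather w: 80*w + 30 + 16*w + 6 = 96*w + 36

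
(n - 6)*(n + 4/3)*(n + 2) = n^3 - 8*n^2/3 - 52*n/3 - 16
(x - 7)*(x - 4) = x^2 - 11*x + 28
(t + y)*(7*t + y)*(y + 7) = 7*t^2*y + 49*t^2 + 8*t*y^2 + 56*t*y + y^3 + 7*y^2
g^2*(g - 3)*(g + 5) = g^4 + 2*g^3 - 15*g^2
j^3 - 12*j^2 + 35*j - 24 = (j - 8)*(j - 3)*(j - 1)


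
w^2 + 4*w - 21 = (w - 3)*(w + 7)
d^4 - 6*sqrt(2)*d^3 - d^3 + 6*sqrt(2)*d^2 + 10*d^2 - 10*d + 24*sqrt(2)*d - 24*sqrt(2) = (d - 1)*(d - 4*sqrt(2))*(d - 3*sqrt(2))*(d + sqrt(2))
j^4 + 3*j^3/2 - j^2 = j^2*(j - 1/2)*(j + 2)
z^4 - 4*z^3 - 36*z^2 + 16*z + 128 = (z - 8)*(z - 2)*(z + 2)*(z + 4)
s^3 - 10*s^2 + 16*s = s*(s - 8)*(s - 2)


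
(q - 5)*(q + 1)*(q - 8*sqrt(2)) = q^3 - 8*sqrt(2)*q^2 - 4*q^2 - 5*q + 32*sqrt(2)*q + 40*sqrt(2)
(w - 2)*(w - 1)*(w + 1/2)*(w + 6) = w^4 + 7*w^3/2 - 29*w^2/2 + 4*w + 6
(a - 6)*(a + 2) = a^2 - 4*a - 12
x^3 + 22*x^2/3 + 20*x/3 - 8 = (x - 2/3)*(x + 2)*(x + 6)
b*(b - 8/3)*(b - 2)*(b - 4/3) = b^4 - 6*b^3 + 104*b^2/9 - 64*b/9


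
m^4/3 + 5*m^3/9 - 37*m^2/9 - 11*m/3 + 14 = (m/3 + 1)*(m - 7/3)*(m - 2)*(m + 3)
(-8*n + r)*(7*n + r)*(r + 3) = -56*n^2*r - 168*n^2 - n*r^2 - 3*n*r + r^3 + 3*r^2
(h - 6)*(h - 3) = h^2 - 9*h + 18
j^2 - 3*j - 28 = (j - 7)*(j + 4)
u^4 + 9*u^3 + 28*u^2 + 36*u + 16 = (u + 1)*(u + 2)^2*(u + 4)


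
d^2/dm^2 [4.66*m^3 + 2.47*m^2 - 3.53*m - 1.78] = 27.96*m + 4.94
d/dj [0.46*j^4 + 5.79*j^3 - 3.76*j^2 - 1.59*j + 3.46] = 1.84*j^3 + 17.37*j^2 - 7.52*j - 1.59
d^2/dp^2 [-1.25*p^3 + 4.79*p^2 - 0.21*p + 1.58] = 9.58 - 7.5*p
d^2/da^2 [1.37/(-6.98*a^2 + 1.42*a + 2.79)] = (-133.493896*a^2 + 27.157784*a + 1.37*(13.96*a - 1.42)*(27.92*a - 2.84) + 53.359308)/(-6.98*a^2 + 1.42*a + 2.79)^3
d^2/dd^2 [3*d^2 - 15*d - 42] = 6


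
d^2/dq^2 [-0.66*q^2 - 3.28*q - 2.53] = -1.32000000000000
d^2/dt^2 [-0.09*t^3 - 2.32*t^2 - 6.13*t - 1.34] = -0.54*t - 4.64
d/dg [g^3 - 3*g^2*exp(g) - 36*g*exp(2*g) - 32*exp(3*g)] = -3*g^2*exp(g) + 3*g^2 - 72*g*exp(2*g) - 6*g*exp(g) - 96*exp(3*g) - 36*exp(2*g)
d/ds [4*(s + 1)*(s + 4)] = 8*s + 20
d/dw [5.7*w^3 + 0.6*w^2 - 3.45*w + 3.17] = 17.1*w^2 + 1.2*w - 3.45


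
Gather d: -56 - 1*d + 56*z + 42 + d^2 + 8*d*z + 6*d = d^2 + d*(8*z + 5) + 56*z - 14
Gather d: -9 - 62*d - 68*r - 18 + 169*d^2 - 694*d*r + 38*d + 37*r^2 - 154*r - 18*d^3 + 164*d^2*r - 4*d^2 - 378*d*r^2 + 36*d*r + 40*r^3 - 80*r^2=-18*d^3 + d^2*(164*r + 165) + d*(-378*r^2 - 658*r - 24) + 40*r^3 - 43*r^2 - 222*r - 27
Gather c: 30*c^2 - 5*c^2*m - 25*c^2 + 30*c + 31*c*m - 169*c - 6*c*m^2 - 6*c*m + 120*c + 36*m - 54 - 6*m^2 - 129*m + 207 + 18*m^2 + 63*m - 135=c^2*(5 - 5*m) + c*(-6*m^2 + 25*m - 19) + 12*m^2 - 30*m + 18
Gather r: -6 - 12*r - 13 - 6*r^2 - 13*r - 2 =-6*r^2 - 25*r - 21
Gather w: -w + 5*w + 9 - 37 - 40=4*w - 68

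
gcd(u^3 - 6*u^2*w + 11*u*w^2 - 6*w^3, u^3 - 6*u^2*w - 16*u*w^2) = 1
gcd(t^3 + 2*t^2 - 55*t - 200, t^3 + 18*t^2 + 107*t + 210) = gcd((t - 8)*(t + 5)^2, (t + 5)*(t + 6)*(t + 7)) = t + 5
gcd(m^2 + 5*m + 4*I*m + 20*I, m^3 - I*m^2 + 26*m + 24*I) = m + 4*I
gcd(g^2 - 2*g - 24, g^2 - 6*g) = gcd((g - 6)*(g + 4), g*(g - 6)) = g - 6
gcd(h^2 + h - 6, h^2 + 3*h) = h + 3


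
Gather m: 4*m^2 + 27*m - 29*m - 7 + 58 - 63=4*m^2 - 2*m - 12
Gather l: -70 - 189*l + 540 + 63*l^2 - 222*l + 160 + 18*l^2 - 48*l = 81*l^2 - 459*l + 630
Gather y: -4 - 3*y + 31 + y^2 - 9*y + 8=y^2 - 12*y + 35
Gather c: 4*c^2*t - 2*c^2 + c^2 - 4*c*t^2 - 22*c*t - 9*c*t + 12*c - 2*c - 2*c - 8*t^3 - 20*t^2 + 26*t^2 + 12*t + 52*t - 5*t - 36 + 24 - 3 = c^2*(4*t - 1) + c*(-4*t^2 - 31*t + 8) - 8*t^3 + 6*t^2 + 59*t - 15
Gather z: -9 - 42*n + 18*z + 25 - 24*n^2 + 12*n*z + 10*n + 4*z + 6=-24*n^2 - 32*n + z*(12*n + 22) + 22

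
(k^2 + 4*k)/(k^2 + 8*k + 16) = k/(k + 4)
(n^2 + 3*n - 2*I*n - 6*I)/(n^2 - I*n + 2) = (n + 3)/(n + I)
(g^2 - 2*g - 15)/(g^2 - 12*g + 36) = (g^2 - 2*g - 15)/(g^2 - 12*g + 36)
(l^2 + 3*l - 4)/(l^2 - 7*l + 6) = (l + 4)/(l - 6)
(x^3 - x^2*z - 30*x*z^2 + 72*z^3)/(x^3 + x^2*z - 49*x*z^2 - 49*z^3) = (x^3 - x^2*z - 30*x*z^2 + 72*z^3)/(x^3 + x^2*z - 49*x*z^2 - 49*z^3)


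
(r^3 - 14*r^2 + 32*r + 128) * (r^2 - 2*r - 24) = r^5 - 16*r^4 + 36*r^3 + 400*r^2 - 1024*r - 3072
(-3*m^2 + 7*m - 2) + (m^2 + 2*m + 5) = -2*m^2 + 9*m + 3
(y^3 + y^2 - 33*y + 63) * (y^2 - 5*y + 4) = y^5 - 4*y^4 - 34*y^3 + 232*y^2 - 447*y + 252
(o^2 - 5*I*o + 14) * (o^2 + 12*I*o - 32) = o^4 + 7*I*o^3 + 42*o^2 + 328*I*o - 448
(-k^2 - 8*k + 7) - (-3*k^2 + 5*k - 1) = 2*k^2 - 13*k + 8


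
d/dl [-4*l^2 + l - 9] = 1 - 8*l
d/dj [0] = 0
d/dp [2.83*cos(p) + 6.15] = -2.83*sin(p)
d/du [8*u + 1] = 8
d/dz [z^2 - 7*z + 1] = 2*z - 7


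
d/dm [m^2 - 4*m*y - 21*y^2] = 2*m - 4*y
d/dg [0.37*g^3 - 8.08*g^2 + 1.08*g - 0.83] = 1.11*g^2 - 16.16*g + 1.08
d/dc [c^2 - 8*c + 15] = 2*c - 8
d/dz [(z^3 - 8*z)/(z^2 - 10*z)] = (z^2 - 20*z + 8)/(z^2 - 20*z + 100)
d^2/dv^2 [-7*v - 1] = 0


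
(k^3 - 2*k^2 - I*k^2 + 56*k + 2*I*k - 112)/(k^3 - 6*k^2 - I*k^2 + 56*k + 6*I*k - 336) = (k - 2)/(k - 6)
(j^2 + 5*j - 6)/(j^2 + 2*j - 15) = (j^2 + 5*j - 6)/(j^2 + 2*j - 15)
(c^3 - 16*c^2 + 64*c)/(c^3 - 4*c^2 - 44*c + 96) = c*(c - 8)/(c^2 + 4*c - 12)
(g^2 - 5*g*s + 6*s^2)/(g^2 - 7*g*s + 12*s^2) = (-g + 2*s)/(-g + 4*s)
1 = 1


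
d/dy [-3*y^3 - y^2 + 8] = y*(-9*y - 2)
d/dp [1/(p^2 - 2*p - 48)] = 2*(1 - p)/(-p^2 + 2*p + 48)^2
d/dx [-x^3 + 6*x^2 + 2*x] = -3*x^2 + 12*x + 2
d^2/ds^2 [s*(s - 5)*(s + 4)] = 6*s - 2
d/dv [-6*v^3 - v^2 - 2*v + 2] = -18*v^2 - 2*v - 2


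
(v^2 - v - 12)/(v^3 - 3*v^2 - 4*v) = (v + 3)/(v*(v + 1))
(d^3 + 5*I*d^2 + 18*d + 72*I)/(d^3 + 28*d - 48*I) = (d + 3*I)/(d - 2*I)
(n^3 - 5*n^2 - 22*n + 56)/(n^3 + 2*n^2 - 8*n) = (n - 7)/n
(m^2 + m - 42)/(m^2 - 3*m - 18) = (m + 7)/(m + 3)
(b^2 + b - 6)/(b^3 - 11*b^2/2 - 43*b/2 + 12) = 2*(b - 2)/(2*b^2 - 17*b + 8)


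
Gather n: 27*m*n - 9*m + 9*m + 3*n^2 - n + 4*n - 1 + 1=3*n^2 + n*(27*m + 3)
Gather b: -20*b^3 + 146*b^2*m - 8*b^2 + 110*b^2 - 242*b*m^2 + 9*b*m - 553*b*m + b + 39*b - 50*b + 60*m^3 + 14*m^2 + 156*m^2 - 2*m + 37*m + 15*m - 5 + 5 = -20*b^3 + b^2*(146*m + 102) + b*(-242*m^2 - 544*m - 10) + 60*m^3 + 170*m^2 + 50*m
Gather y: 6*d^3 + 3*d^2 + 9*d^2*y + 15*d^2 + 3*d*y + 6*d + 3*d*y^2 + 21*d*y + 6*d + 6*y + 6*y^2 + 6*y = 6*d^3 + 18*d^2 + 12*d + y^2*(3*d + 6) + y*(9*d^2 + 24*d + 12)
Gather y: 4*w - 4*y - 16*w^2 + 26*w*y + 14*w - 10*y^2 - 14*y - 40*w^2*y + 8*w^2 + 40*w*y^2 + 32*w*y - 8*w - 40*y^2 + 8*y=-8*w^2 + 10*w + y^2*(40*w - 50) + y*(-40*w^2 + 58*w - 10)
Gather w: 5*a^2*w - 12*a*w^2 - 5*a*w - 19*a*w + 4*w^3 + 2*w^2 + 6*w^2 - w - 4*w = 4*w^3 + w^2*(8 - 12*a) + w*(5*a^2 - 24*a - 5)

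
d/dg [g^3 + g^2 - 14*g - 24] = 3*g^2 + 2*g - 14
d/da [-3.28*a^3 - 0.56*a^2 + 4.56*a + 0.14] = -9.84*a^2 - 1.12*a + 4.56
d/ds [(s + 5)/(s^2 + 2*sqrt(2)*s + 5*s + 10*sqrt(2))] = -1/(s^2 + 4*sqrt(2)*s + 8)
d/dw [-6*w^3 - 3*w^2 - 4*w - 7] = -18*w^2 - 6*w - 4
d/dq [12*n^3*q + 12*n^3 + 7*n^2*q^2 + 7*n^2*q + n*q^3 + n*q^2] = n*(12*n^2 + 14*n*q + 7*n + 3*q^2 + 2*q)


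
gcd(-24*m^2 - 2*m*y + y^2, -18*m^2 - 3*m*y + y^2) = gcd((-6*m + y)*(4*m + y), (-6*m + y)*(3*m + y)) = -6*m + y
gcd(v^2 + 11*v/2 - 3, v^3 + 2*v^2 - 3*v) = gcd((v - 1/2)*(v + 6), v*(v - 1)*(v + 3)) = 1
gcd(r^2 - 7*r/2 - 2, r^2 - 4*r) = r - 4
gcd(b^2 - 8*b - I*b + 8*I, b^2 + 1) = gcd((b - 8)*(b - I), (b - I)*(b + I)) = b - I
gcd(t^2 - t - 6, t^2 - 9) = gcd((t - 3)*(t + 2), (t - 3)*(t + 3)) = t - 3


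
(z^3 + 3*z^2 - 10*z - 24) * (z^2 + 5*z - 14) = z^5 + 8*z^4 - 9*z^3 - 116*z^2 + 20*z + 336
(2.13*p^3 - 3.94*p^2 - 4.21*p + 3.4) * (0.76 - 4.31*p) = -9.1803*p^4 + 18.6002*p^3 + 15.1507*p^2 - 17.8536*p + 2.584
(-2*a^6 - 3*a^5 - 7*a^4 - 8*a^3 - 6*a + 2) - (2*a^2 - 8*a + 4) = -2*a^6 - 3*a^5 - 7*a^4 - 8*a^3 - 2*a^2 + 2*a - 2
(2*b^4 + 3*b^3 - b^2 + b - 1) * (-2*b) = -4*b^5 - 6*b^4 + 2*b^3 - 2*b^2 + 2*b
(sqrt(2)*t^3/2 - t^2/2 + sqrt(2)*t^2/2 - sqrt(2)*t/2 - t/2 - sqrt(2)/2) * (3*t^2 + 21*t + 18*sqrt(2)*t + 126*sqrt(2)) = 3*sqrt(2)*t^5/2 + 33*t^4/2 + 12*sqrt(2)*t^4 + 132*t^3 - 84*sqrt(2)*t^2 + 195*t^2/2 - 144*t - 147*sqrt(2)*t/2 - 126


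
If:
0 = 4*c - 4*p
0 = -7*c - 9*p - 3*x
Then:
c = -3*x/16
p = -3*x/16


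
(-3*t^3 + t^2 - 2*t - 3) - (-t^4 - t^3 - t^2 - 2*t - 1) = t^4 - 2*t^3 + 2*t^2 - 2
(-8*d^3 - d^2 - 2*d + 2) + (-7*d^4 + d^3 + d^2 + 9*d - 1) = -7*d^4 - 7*d^3 + 7*d + 1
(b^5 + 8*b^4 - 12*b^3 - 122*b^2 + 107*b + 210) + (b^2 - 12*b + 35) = b^5 + 8*b^4 - 12*b^3 - 121*b^2 + 95*b + 245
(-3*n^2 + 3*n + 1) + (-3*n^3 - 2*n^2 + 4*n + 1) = -3*n^3 - 5*n^2 + 7*n + 2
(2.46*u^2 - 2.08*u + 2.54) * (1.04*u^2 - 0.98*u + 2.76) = 2.5584*u^4 - 4.574*u^3 + 11.4696*u^2 - 8.23*u + 7.0104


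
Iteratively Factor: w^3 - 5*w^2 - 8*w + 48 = (w - 4)*(w^2 - w - 12) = (w - 4)*(w + 3)*(w - 4)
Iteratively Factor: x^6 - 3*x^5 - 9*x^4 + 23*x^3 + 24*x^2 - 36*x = (x + 2)*(x^5 - 5*x^4 + x^3 + 21*x^2 - 18*x) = (x - 1)*(x + 2)*(x^4 - 4*x^3 - 3*x^2 + 18*x) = x*(x - 1)*(x + 2)*(x^3 - 4*x^2 - 3*x + 18) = x*(x - 1)*(x + 2)^2*(x^2 - 6*x + 9) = x*(x - 3)*(x - 1)*(x + 2)^2*(x - 3)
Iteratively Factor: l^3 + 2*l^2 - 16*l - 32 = (l - 4)*(l^2 + 6*l + 8) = (l - 4)*(l + 4)*(l + 2)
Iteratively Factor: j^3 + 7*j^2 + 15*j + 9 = (j + 3)*(j^2 + 4*j + 3) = (j + 3)^2*(j + 1)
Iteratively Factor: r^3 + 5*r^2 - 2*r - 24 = (r + 3)*(r^2 + 2*r - 8) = (r + 3)*(r + 4)*(r - 2)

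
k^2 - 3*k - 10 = (k - 5)*(k + 2)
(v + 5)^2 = v^2 + 10*v + 25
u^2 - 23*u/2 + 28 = (u - 8)*(u - 7/2)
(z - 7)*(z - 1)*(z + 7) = z^3 - z^2 - 49*z + 49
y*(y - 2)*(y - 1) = y^3 - 3*y^2 + 2*y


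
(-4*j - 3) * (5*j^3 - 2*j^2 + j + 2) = -20*j^4 - 7*j^3 + 2*j^2 - 11*j - 6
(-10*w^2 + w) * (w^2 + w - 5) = -10*w^4 - 9*w^3 + 51*w^2 - 5*w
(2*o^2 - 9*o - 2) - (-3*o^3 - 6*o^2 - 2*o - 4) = 3*o^3 + 8*o^2 - 7*o + 2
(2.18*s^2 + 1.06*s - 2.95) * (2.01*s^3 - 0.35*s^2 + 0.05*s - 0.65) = 4.3818*s^5 + 1.3676*s^4 - 6.1915*s^3 - 0.3315*s^2 - 0.8365*s + 1.9175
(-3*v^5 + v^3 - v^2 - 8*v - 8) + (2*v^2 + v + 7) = -3*v^5 + v^3 + v^2 - 7*v - 1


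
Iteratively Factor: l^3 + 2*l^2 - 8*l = (l)*(l^2 + 2*l - 8) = l*(l - 2)*(l + 4)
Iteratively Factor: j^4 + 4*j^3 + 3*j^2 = (j + 3)*(j^3 + j^2) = j*(j + 3)*(j^2 + j) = j*(j + 1)*(j + 3)*(j)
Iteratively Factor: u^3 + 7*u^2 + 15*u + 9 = (u + 3)*(u^2 + 4*u + 3) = (u + 1)*(u + 3)*(u + 3)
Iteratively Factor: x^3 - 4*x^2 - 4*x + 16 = (x - 4)*(x^2 - 4) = (x - 4)*(x + 2)*(x - 2)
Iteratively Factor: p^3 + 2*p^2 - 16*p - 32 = (p - 4)*(p^2 + 6*p + 8) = (p - 4)*(p + 4)*(p + 2)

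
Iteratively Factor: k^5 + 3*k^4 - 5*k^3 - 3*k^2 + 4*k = (k - 1)*(k^4 + 4*k^3 - k^2 - 4*k) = k*(k - 1)*(k^3 + 4*k^2 - k - 4) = k*(k - 1)^2*(k^2 + 5*k + 4) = k*(k - 1)^2*(k + 4)*(k + 1)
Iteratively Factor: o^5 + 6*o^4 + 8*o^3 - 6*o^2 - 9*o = (o)*(o^4 + 6*o^3 + 8*o^2 - 6*o - 9) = o*(o + 3)*(o^3 + 3*o^2 - o - 3) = o*(o + 3)^2*(o^2 - 1) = o*(o - 1)*(o + 3)^2*(o + 1)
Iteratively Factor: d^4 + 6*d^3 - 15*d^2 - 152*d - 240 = (d - 5)*(d^3 + 11*d^2 + 40*d + 48) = (d - 5)*(d + 4)*(d^2 + 7*d + 12) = (d - 5)*(d + 3)*(d + 4)*(d + 4)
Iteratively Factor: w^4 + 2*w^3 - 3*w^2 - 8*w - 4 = (w - 2)*(w^3 + 4*w^2 + 5*w + 2) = (w - 2)*(w + 1)*(w^2 + 3*w + 2) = (w - 2)*(w + 1)^2*(w + 2)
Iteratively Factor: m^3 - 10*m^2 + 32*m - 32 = (m - 2)*(m^2 - 8*m + 16) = (m - 4)*(m - 2)*(m - 4)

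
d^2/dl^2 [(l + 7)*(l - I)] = 2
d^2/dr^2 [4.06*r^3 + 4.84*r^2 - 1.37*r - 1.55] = 24.36*r + 9.68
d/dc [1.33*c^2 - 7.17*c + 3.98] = 2.66*c - 7.17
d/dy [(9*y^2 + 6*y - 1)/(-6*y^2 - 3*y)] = (3*y^2 - 4*y - 1)/(3*y^2*(4*y^2 + 4*y + 1))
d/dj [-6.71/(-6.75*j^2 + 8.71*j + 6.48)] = (58.4441 - 90.585*j)/(-6.75*j^2 + 8.71*j + 6.48)^2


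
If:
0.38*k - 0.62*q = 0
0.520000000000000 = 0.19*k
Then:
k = 2.74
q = 1.68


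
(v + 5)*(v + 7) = v^2 + 12*v + 35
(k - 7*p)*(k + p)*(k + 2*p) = k^3 - 4*k^2*p - 19*k*p^2 - 14*p^3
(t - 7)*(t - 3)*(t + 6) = t^3 - 4*t^2 - 39*t + 126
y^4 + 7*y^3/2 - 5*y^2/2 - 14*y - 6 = (y - 2)*(y + 1/2)*(y + 2)*(y + 3)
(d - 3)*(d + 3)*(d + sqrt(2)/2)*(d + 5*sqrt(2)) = d^4 + 11*sqrt(2)*d^3/2 - 4*d^2 - 99*sqrt(2)*d/2 - 45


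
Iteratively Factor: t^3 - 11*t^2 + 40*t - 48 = (t - 3)*(t^2 - 8*t + 16) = (t - 4)*(t - 3)*(t - 4)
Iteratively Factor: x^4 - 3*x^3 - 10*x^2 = (x)*(x^3 - 3*x^2 - 10*x) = x*(x + 2)*(x^2 - 5*x) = x*(x - 5)*(x + 2)*(x)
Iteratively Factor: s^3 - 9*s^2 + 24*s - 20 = (s - 2)*(s^2 - 7*s + 10) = (s - 5)*(s - 2)*(s - 2)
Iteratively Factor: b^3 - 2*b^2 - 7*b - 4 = (b + 1)*(b^2 - 3*b - 4) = (b + 1)^2*(b - 4)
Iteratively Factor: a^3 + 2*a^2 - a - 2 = (a + 2)*(a^2 - 1) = (a - 1)*(a + 2)*(a + 1)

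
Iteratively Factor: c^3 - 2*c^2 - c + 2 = (c - 2)*(c^2 - 1) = (c - 2)*(c - 1)*(c + 1)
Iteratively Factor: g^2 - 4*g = (g)*(g - 4)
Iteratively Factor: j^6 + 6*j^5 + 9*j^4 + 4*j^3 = (j)*(j^5 + 6*j^4 + 9*j^3 + 4*j^2) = j^2*(j^4 + 6*j^3 + 9*j^2 + 4*j) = j^2*(j + 1)*(j^3 + 5*j^2 + 4*j) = j^3*(j + 1)*(j^2 + 5*j + 4) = j^3*(j + 1)^2*(j + 4)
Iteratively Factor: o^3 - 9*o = (o)*(o^2 - 9) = o*(o + 3)*(o - 3)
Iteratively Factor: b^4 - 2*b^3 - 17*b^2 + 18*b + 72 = (b + 2)*(b^3 - 4*b^2 - 9*b + 36) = (b + 2)*(b + 3)*(b^2 - 7*b + 12) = (b - 3)*(b + 2)*(b + 3)*(b - 4)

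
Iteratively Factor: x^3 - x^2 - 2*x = (x + 1)*(x^2 - 2*x) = x*(x + 1)*(x - 2)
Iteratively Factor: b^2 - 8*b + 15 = (b - 3)*(b - 5)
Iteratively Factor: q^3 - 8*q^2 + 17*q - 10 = (q - 5)*(q^2 - 3*q + 2) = (q - 5)*(q - 1)*(q - 2)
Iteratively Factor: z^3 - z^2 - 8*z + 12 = (z + 3)*(z^2 - 4*z + 4) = (z - 2)*(z + 3)*(z - 2)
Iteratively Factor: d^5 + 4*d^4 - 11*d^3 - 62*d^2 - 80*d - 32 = (d + 1)*(d^4 + 3*d^3 - 14*d^2 - 48*d - 32) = (d + 1)*(d + 2)*(d^3 + d^2 - 16*d - 16) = (d + 1)^2*(d + 2)*(d^2 - 16) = (d - 4)*(d + 1)^2*(d + 2)*(d + 4)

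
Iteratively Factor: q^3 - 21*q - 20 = (q + 4)*(q^2 - 4*q - 5) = (q - 5)*(q + 4)*(q + 1)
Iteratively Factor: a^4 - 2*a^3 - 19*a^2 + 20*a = (a - 5)*(a^3 + 3*a^2 - 4*a) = (a - 5)*(a + 4)*(a^2 - a) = (a - 5)*(a - 1)*(a + 4)*(a)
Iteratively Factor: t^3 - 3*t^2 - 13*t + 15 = (t + 3)*(t^2 - 6*t + 5) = (t - 1)*(t + 3)*(t - 5)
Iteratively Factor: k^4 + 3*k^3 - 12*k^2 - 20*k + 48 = (k - 2)*(k^3 + 5*k^2 - 2*k - 24) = (k - 2)*(k + 4)*(k^2 + k - 6) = (k - 2)^2*(k + 4)*(k + 3)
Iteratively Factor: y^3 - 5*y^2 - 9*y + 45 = (y - 5)*(y^2 - 9) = (y - 5)*(y - 3)*(y + 3)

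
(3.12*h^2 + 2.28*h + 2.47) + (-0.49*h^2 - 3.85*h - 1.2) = 2.63*h^2 - 1.57*h + 1.27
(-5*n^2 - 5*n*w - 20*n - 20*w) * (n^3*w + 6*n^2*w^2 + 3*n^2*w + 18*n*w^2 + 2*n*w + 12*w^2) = -5*n^5*w - 35*n^4*w^2 - 35*n^4*w - 30*n^3*w^3 - 245*n^3*w^2 - 70*n^3*w - 210*n^2*w^3 - 490*n^2*w^2 - 40*n^2*w - 420*n*w^3 - 280*n*w^2 - 240*w^3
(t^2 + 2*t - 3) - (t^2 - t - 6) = 3*t + 3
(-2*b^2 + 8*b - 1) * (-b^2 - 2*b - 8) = 2*b^4 - 4*b^3 + b^2 - 62*b + 8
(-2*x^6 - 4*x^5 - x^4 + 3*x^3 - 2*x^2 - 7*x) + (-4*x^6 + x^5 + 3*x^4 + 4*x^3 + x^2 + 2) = -6*x^6 - 3*x^5 + 2*x^4 + 7*x^3 - x^2 - 7*x + 2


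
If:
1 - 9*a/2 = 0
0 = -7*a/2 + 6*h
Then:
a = 2/9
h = 7/54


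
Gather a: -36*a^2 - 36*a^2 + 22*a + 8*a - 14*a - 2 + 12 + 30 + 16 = -72*a^2 + 16*a + 56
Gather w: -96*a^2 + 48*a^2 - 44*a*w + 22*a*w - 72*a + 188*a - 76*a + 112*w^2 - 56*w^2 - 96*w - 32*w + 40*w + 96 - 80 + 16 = -48*a^2 + 40*a + 56*w^2 + w*(-22*a - 88) + 32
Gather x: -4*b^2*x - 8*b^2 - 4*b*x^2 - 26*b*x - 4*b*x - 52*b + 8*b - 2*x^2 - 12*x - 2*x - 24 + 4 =-8*b^2 - 44*b + x^2*(-4*b - 2) + x*(-4*b^2 - 30*b - 14) - 20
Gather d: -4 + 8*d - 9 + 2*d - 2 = 10*d - 15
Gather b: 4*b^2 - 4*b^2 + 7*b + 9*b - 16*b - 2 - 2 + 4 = 0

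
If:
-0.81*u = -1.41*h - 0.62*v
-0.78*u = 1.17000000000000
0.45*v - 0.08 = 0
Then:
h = -0.94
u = -1.50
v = 0.18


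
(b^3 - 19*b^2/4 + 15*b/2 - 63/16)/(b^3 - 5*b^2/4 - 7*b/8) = (4*b^2 - 12*b + 9)/(2*b*(2*b + 1))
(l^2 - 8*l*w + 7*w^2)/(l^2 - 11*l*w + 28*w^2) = (-l + w)/(-l + 4*w)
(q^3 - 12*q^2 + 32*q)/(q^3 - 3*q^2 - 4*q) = (q - 8)/(q + 1)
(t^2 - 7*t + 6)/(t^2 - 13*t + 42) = (t - 1)/(t - 7)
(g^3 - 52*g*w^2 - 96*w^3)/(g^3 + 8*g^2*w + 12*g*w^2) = (g - 8*w)/g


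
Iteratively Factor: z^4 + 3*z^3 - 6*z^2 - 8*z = (z)*(z^3 + 3*z^2 - 6*z - 8) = z*(z + 4)*(z^2 - z - 2) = z*(z - 2)*(z + 4)*(z + 1)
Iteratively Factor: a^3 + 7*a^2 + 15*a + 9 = (a + 3)*(a^2 + 4*a + 3) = (a + 1)*(a + 3)*(a + 3)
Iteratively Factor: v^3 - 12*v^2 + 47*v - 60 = (v - 3)*(v^2 - 9*v + 20) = (v - 5)*(v - 3)*(v - 4)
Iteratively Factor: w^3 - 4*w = (w + 2)*(w^2 - 2*w) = (w - 2)*(w + 2)*(w)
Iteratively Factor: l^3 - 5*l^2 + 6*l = (l - 3)*(l^2 - 2*l) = (l - 3)*(l - 2)*(l)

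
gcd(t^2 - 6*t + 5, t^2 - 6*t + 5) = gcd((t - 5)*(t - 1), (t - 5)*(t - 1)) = t^2 - 6*t + 5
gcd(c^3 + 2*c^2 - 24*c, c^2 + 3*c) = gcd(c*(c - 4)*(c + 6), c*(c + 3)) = c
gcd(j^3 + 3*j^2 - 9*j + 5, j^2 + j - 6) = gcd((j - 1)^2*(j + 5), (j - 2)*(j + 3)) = 1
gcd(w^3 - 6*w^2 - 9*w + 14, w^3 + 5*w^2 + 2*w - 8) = w^2 + w - 2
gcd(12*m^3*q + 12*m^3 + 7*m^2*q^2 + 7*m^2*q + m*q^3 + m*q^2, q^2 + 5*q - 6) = 1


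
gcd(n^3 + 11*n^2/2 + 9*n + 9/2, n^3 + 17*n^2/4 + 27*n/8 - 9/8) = n^2 + 9*n/2 + 9/2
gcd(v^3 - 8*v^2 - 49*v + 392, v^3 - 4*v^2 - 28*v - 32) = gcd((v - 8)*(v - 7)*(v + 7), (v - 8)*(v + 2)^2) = v - 8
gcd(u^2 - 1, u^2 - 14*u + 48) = 1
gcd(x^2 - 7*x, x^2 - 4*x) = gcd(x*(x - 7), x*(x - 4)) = x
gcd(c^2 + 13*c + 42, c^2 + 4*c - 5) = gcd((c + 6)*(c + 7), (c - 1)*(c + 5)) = 1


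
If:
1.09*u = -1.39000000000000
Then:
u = -1.28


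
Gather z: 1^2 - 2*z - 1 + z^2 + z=z^2 - z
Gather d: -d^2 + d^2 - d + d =0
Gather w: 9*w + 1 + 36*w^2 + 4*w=36*w^2 + 13*w + 1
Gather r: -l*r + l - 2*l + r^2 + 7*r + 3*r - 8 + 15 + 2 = -l + r^2 + r*(10 - l) + 9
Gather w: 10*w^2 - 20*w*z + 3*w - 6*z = 10*w^2 + w*(3 - 20*z) - 6*z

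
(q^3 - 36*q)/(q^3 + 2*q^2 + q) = (q^2 - 36)/(q^2 + 2*q + 1)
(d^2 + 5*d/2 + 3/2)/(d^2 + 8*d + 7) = (d + 3/2)/(d + 7)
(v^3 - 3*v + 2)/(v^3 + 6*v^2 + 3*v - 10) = (v - 1)/(v + 5)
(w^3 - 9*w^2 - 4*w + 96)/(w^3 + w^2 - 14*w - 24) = (w - 8)/(w + 2)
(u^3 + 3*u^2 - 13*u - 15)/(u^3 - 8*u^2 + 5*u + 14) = (u^2 + 2*u - 15)/(u^2 - 9*u + 14)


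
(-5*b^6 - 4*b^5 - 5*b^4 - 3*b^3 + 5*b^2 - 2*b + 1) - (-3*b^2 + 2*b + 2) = -5*b^6 - 4*b^5 - 5*b^4 - 3*b^3 + 8*b^2 - 4*b - 1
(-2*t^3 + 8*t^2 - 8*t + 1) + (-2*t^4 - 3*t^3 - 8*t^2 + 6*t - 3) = -2*t^4 - 5*t^3 - 2*t - 2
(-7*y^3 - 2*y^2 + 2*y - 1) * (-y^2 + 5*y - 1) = 7*y^5 - 33*y^4 - 5*y^3 + 13*y^2 - 7*y + 1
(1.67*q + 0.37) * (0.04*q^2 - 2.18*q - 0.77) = 0.0668*q^3 - 3.6258*q^2 - 2.0925*q - 0.2849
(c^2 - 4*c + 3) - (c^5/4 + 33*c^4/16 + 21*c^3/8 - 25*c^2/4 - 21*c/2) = -c^5/4 - 33*c^4/16 - 21*c^3/8 + 29*c^2/4 + 13*c/2 + 3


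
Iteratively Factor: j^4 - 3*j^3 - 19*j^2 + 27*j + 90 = (j + 3)*(j^3 - 6*j^2 - j + 30) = (j - 5)*(j + 3)*(j^2 - j - 6) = (j - 5)*(j - 3)*(j + 3)*(j + 2)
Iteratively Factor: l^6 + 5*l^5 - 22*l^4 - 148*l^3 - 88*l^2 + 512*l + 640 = (l + 4)*(l^5 + l^4 - 26*l^3 - 44*l^2 + 88*l + 160) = (l + 2)*(l + 4)*(l^4 - l^3 - 24*l^2 + 4*l + 80) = (l - 2)*(l + 2)*(l + 4)*(l^3 + l^2 - 22*l - 40) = (l - 2)*(l + 2)^2*(l + 4)*(l^2 - l - 20) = (l - 5)*(l - 2)*(l + 2)^2*(l + 4)*(l + 4)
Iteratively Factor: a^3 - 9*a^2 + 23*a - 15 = (a - 5)*(a^2 - 4*a + 3) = (a - 5)*(a - 1)*(a - 3)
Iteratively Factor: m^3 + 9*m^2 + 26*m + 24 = (m + 3)*(m^2 + 6*m + 8) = (m + 3)*(m + 4)*(m + 2)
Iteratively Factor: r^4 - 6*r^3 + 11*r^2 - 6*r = (r)*(r^3 - 6*r^2 + 11*r - 6) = r*(r - 3)*(r^2 - 3*r + 2) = r*(r - 3)*(r - 2)*(r - 1)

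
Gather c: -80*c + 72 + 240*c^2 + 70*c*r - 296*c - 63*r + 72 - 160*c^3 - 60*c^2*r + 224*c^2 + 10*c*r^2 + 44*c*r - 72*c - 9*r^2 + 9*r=-160*c^3 + c^2*(464 - 60*r) + c*(10*r^2 + 114*r - 448) - 9*r^2 - 54*r + 144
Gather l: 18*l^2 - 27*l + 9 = 18*l^2 - 27*l + 9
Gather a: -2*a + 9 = 9 - 2*a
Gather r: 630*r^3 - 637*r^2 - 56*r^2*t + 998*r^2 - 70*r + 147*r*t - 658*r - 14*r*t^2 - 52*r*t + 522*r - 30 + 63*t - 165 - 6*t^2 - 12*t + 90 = 630*r^3 + r^2*(361 - 56*t) + r*(-14*t^2 + 95*t - 206) - 6*t^2 + 51*t - 105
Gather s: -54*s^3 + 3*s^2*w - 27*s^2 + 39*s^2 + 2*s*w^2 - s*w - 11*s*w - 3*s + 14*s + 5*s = -54*s^3 + s^2*(3*w + 12) + s*(2*w^2 - 12*w + 16)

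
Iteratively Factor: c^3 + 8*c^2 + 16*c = (c + 4)*(c^2 + 4*c) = c*(c + 4)*(c + 4)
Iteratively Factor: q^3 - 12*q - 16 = (q - 4)*(q^2 + 4*q + 4) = (q - 4)*(q + 2)*(q + 2)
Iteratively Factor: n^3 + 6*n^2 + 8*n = (n + 2)*(n^2 + 4*n) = (n + 2)*(n + 4)*(n)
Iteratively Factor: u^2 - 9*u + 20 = (u - 4)*(u - 5)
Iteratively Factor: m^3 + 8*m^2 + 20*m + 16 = (m + 2)*(m^2 + 6*m + 8) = (m + 2)^2*(m + 4)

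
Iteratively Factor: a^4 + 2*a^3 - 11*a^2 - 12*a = (a)*(a^3 + 2*a^2 - 11*a - 12) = a*(a - 3)*(a^2 + 5*a + 4) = a*(a - 3)*(a + 1)*(a + 4)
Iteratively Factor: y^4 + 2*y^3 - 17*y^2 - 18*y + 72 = (y - 2)*(y^3 + 4*y^2 - 9*y - 36) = (y - 3)*(y - 2)*(y^2 + 7*y + 12) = (y - 3)*(y - 2)*(y + 3)*(y + 4)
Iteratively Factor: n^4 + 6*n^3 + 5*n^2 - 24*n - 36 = (n + 3)*(n^3 + 3*n^2 - 4*n - 12) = (n + 3)^2*(n^2 - 4) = (n + 2)*(n + 3)^2*(n - 2)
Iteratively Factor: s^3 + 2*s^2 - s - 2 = (s - 1)*(s^2 + 3*s + 2) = (s - 1)*(s + 1)*(s + 2)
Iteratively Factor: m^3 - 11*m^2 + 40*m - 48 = (m - 3)*(m^2 - 8*m + 16) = (m - 4)*(m - 3)*(m - 4)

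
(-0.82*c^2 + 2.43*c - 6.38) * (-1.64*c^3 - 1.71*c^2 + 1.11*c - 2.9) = 1.3448*c^5 - 2.583*c^4 + 5.3977*c^3 + 15.9851*c^2 - 14.1288*c + 18.502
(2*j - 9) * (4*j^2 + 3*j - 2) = 8*j^3 - 30*j^2 - 31*j + 18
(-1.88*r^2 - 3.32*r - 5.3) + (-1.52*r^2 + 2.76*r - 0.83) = -3.4*r^2 - 0.56*r - 6.13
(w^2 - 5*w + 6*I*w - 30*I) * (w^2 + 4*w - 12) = w^4 - w^3 + 6*I*w^3 - 32*w^2 - 6*I*w^2 + 60*w - 192*I*w + 360*I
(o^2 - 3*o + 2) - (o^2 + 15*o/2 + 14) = -21*o/2 - 12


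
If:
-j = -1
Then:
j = 1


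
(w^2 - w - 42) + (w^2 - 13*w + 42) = 2*w^2 - 14*w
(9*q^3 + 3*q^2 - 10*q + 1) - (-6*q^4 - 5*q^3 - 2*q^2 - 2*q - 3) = 6*q^4 + 14*q^3 + 5*q^2 - 8*q + 4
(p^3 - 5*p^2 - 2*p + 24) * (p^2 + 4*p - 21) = p^5 - p^4 - 43*p^3 + 121*p^2 + 138*p - 504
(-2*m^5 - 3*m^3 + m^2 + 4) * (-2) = 4*m^5 + 6*m^3 - 2*m^2 - 8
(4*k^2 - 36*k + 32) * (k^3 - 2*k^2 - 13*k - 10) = 4*k^5 - 44*k^4 + 52*k^3 + 364*k^2 - 56*k - 320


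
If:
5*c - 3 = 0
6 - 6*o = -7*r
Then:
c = 3/5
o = 7*r/6 + 1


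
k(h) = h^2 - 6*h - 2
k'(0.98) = -4.04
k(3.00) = -11.00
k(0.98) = -6.92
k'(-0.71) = -7.42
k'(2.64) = -0.72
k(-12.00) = 214.00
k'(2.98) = -0.04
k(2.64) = -10.87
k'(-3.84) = -13.68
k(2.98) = -11.00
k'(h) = 2*h - 6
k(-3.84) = 35.79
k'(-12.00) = -30.00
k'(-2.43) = -10.86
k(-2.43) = 18.48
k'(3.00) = 0.00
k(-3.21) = 27.56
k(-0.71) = 2.76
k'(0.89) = -4.22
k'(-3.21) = -12.42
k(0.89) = -6.55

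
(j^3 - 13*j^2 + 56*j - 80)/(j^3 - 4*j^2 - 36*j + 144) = (j^2 - 9*j + 20)/(j^2 - 36)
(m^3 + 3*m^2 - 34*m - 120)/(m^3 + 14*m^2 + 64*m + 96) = (m^2 - m - 30)/(m^2 + 10*m + 24)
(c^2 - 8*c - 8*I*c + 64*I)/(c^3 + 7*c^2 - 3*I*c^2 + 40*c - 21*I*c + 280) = (c - 8)/(c^2 + c*(7 + 5*I) + 35*I)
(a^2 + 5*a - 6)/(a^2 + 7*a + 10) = (a^2 + 5*a - 6)/(a^2 + 7*a + 10)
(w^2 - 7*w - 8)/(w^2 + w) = (w - 8)/w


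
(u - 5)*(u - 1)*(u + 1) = u^3 - 5*u^2 - u + 5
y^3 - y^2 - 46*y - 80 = (y - 8)*(y + 2)*(y + 5)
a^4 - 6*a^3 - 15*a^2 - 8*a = a*(a - 8)*(a + 1)^2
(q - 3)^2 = q^2 - 6*q + 9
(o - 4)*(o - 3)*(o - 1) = o^3 - 8*o^2 + 19*o - 12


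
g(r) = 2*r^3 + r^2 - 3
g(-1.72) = -10.22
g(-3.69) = -89.87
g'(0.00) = 0.00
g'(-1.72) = 14.31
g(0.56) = -2.34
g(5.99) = 462.72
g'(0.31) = 1.20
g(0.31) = -2.84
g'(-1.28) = 7.27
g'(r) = 6*r^2 + 2*r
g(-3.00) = -48.00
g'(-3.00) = 48.00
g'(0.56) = 3.00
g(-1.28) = -5.56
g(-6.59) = -531.95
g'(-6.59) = 247.39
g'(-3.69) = 74.32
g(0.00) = -3.00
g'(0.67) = 4.03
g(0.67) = -1.95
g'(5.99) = 227.26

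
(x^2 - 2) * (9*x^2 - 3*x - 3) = 9*x^4 - 3*x^3 - 21*x^2 + 6*x + 6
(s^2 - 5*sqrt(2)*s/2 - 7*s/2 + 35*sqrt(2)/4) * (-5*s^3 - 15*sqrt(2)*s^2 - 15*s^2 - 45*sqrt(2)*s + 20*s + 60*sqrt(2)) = -5*s^5 - 5*sqrt(2)*s^4/2 + 5*s^4/2 + 5*sqrt(2)*s^3/4 + 295*s^3/2 - 215*s^2/2 + 145*sqrt(2)*s^2/4 - 2175*s/2 - 35*sqrt(2)*s + 1050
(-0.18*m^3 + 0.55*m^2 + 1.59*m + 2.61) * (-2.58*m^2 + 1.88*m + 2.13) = 0.4644*m^5 - 1.7574*m^4 - 3.4516*m^3 - 2.5731*m^2 + 8.2935*m + 5.5593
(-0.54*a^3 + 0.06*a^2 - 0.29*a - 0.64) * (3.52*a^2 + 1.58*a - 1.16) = -1.9008*a^5 - 0.642*a^4 - 0.2996*a^3 - 2.7806*a^2 - 0.6748*a + 0.7424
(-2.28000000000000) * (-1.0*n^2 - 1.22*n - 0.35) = 2.28*n^2 + 2.7816*n + 0.798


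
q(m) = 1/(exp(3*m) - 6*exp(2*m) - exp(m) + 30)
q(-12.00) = 0.03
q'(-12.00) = 0.00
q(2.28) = 0.00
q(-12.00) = 0.03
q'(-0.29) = 0.01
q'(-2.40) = 0.00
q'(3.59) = -0.00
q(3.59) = 0.00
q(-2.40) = 0.03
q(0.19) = 0.05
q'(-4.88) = 0.00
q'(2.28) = -0.01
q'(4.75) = -0.00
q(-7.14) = 0.03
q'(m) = (-3*exp(3*m) + 12*exp(2*m) + exp(m))/(exp(3*m) - 6*exp(2*m) - exp(m) + 30)^2 = (-3*exp(2*m) + 12*exp(m) + 1)*exp(m)/(exp(3*m) - 6*exp(2*m) - exp(m) + 30)^2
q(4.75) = 0.00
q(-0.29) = 0.04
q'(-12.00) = 0.00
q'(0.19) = 0.03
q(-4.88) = 0.03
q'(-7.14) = 0.00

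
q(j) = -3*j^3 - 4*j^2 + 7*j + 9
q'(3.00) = -98.00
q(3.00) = -87.00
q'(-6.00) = -269.00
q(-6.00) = 471.00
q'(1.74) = -34.17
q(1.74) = -6.73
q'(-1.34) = 1.56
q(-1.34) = -0.34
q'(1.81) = -36.96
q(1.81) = -9.22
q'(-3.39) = -69.31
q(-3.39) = 56.18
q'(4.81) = -239.70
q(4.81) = -383.73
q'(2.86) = -89.50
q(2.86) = -73.88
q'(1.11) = -12.97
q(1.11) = 7.74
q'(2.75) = -83.06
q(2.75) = -64.39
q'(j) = -9*j^2 - 8*j + 7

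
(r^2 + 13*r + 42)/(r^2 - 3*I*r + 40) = (r^2 + 13*r + 42)/(r^2 - 3*I*r + 40)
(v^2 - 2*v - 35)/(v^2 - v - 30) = (v - 7)/(v - 6)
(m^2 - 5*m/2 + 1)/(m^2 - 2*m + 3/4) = 2*(m - 2)/(2*m - 3)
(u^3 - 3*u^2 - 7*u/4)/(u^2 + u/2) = u - 7/2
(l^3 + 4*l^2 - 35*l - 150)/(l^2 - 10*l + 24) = (l^2 + 10*l + 25)/(l - 4)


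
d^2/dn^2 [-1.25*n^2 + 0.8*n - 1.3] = -2.50000000000000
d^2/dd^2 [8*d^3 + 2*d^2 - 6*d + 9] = 48*d + 4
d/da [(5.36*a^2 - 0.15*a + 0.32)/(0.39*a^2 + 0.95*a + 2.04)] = (5.1505*a^2 + 21.6192*a - 0.61)/(0.1521*a^4 + 0.741*a^3 + 2.4937*a^2 + 3.876*a + 4.1616)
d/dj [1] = 0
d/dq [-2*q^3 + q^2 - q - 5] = -6*q^2 + 2*q - 1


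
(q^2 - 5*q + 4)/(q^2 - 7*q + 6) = (q - 4)/(q - 6)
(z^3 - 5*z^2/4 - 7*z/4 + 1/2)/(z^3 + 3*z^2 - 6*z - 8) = (z - 1/4)/(z + 4)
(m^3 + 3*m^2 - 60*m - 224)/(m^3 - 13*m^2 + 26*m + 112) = (m^2 + 11*m + 28)/(m^2 - 5*m - 14)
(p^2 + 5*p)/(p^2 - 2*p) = (p + 5)/(p - 2)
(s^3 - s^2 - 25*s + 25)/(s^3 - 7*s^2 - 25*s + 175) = (s - 1)/(s - 7)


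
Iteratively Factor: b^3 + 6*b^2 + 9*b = (b)*(b^2 + 6*b + 9) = b*(b + 3)*(b + 3)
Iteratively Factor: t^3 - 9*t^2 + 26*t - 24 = (t - 4)*(t^2 - 5*t + 6) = (t - 4)*(t - 3)*(t - 2)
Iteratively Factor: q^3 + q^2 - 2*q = (q + 2)*(q^2 - q) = (q - 1)*(q + 2)*(q)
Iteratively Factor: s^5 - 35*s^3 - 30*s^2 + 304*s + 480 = (s - 4)*(s^4 + 4*s^3 - 19*s^2 - 106*s - 120) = (s - 4)*(s + 4)*(s^3 - 19*s - 30) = (s - 4)*(s + 2)*(s + 4)*(s^2 - 2*s - 15) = (s - 5)*(s - 4)*(s + 2)*(s + 4)*(s + 3)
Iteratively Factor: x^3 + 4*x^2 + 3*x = (x + 3)*(x^2 + x) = x*(x + 3)*(x + 1)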